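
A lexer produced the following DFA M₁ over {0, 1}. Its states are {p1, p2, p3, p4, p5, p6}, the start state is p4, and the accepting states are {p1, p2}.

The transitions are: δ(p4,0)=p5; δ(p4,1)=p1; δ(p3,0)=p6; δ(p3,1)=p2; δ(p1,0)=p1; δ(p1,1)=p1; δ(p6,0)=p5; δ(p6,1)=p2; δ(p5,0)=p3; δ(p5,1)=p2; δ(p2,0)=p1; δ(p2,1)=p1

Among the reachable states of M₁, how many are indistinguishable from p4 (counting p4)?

4

All states are reachable from the start state.
Start with accepting vs non-accepting: {p1,p2} | {p3,p4,p5,p6}.
No further refinement is possible. Final partition (2 blocks): {p1,p2} | {p3,p4,p5,p6}.
The equivalence class containing p4 is {p3,p4,p5,p6}, of size 4.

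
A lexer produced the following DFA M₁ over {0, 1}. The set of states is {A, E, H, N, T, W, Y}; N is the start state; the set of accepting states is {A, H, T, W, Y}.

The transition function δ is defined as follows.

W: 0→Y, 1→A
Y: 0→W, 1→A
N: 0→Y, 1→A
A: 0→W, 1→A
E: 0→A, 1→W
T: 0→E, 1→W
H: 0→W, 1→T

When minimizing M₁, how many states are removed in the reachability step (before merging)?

No path from N leads to E, H, T; the other 4 states are all reachable.

3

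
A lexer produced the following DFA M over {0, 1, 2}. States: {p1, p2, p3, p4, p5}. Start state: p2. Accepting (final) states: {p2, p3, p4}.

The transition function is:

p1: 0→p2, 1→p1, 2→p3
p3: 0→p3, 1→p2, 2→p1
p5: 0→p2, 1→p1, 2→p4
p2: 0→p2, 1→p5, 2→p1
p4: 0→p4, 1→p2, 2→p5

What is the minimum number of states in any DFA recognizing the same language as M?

Every state is reachable, so we keep all 5.
Start with accepting vs non-accepting: {p2,p3,p4} | {p1,p5}.
On input 1, block {p2,p3,p4} splits into {p3,p4} and {p2}.
Stable partition: {p3,p4} | {p1,p5} | {p2} — 3 equivalence classes.

3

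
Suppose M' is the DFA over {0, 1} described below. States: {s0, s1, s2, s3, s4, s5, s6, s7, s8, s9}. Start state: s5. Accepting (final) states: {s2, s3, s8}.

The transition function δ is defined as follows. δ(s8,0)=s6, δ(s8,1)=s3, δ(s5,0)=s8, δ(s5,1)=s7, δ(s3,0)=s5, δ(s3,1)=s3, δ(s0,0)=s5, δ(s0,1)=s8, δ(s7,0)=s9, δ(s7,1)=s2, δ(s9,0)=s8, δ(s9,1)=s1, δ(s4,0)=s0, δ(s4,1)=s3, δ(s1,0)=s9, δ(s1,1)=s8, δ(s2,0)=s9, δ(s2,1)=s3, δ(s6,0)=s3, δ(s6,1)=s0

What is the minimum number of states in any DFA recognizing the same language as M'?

3

Reachable states from the start: {s0,s1,s2,s3,s5,s6,s7,s8,s9}. Unreachable: {s4} — drop them.
Initial partition by acceptance: {s2,s3,s8} | {s0,s1,s5,s6,s7,s9}.
On input 0, block {s0,s1,s5,s6,s7,s9} splits into {s0,s1,s7} and {s5,s6,s9}.
The partition is now stable with 3 blocks: {s2,s3,s8} | {s0,s1,s7} | {s5,s6,s9}.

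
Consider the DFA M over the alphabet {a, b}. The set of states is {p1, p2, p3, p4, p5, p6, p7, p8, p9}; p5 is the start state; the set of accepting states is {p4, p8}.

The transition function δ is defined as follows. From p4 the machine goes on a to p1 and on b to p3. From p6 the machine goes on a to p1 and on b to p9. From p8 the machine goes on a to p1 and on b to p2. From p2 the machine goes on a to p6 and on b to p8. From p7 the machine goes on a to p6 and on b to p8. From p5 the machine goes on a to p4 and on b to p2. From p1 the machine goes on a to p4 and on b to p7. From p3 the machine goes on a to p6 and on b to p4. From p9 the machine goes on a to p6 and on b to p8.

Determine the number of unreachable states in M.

A breadth-first search from the start state visits every state.

0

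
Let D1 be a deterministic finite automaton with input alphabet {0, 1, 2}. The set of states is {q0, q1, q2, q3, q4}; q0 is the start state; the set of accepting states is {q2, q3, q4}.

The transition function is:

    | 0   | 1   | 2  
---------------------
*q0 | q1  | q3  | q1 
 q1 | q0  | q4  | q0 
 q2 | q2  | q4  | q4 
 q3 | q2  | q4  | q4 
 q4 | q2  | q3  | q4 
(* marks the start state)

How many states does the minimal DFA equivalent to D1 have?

2

P0 = {q2,q3,q4} | {q0,q1}.
The partition is now stable with 2 blocks: {q2,q3,q4} | {q0,q1}.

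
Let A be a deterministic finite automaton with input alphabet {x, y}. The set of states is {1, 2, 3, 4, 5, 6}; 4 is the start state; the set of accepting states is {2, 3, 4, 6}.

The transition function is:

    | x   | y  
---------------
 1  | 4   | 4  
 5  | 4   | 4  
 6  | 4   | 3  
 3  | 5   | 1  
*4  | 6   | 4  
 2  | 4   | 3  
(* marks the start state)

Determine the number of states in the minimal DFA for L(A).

4

First remove the unreachable states {2}; 5 states remain.
P0 = {3,4,6} | {1,5}.
Refine {3,4,6} on symbol x: members go to different blocks, giving {4,6} and {3}.
Refine {4,6} on symbol y: members go to different blocks, giving {4} and {6}.
The partition is now stable with 4 blocks: {4} | {1,5} | {3} | {6}.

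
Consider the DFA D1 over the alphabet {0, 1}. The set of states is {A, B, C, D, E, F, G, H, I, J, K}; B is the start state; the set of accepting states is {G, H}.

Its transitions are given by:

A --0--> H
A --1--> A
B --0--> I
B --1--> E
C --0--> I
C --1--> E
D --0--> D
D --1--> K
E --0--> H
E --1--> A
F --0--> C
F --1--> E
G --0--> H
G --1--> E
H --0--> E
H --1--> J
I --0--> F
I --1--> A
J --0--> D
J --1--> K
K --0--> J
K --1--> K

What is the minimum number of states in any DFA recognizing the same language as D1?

4

States {G} cannot be reached from the start state, so discard them.
Start with accepting vs non-accepting: {H} | {A,B,C,D,E,F,I,J,K}.
Refine {A,B,C,D,E,F,I,J,K} on symbol 0: members go to different blocks, giving {B,C,D,F,I,J,K} and {A,E}.
On input 1, block {B,C,D,F,I,J,K} splits into {B,C,F,I} and {D,J,K}.
No further refinement is possible. Final partition (4 blocks): {H} | {B,C,F,I} | {A,E} | {D,J,K}.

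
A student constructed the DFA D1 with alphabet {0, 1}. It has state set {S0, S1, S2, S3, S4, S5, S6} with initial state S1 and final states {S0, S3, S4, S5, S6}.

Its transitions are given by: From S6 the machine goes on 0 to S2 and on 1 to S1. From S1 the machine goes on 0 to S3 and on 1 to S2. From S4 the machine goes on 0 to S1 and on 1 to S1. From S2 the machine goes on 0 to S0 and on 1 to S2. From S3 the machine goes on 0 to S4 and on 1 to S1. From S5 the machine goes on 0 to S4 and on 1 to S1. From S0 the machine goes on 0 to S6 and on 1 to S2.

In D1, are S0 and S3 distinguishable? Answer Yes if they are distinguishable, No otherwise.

First remove the unreachable states {S5}; 6 states remain.
Initial partition by acceptance: {S0,S3,S4,S6} | {S1,S2}.
Split {S0,S3,S4,S6} by δ(·,0) → {S0,S3} and {S4,S6}.
No further refinement is possible. Final partition (3 blocks): {S0,S3} | {S1,S2} | {S4,S6}.
S0 and S3 lie in the same block of the stable partition, so they are equivalent — no string distinguishes them.

No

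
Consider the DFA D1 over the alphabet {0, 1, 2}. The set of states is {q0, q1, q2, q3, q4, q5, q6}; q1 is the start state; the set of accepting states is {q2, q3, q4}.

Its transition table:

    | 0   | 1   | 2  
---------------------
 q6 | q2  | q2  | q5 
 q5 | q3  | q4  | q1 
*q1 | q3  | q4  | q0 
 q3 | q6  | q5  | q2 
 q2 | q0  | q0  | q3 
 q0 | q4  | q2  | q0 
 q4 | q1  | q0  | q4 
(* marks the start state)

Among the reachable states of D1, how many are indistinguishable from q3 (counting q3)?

3

Every state is reachable, so we keep all 7.
Initial partition by acceptance: {q2,q3,q4} | {q0,q1,q5,q6}.
No further refinement is possible. Final partition (2 blocks): {q2,q3,q4} | {q0,q1,q5,q6}.
State q3 belongs to the block {q2,q3,q4}, which has 3 states.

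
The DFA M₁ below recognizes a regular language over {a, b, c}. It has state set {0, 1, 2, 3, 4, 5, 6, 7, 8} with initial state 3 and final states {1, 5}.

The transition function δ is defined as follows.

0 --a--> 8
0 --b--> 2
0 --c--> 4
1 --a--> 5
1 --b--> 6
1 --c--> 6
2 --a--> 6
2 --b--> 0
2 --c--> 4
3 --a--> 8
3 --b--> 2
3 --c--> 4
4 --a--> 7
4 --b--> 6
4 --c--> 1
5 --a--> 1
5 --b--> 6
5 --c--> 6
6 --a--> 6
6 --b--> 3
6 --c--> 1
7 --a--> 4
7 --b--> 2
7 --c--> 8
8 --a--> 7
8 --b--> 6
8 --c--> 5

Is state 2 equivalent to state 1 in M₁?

P0 = {1,5} | {0,2,3,4,6,7,8}.
Refine {0,2,3,4,6,7,8} on symbol c: members go to different blocks, giving {0,2,3,7} and {4,6,8}.
Split {4,6,8} by δ(·,a) → {4,8} and {6}.
On input a, block {0,2,3,7} splits into {0,3,7} and {2}.
The partition is now stable with 5 blocks: {1,5} | {0,3,7} | {4,8} | {6} | {2}.
2 and 1 end up in different blocks, so they are distinguishable. For instance, the string 'ε' is accepted from only 1.

No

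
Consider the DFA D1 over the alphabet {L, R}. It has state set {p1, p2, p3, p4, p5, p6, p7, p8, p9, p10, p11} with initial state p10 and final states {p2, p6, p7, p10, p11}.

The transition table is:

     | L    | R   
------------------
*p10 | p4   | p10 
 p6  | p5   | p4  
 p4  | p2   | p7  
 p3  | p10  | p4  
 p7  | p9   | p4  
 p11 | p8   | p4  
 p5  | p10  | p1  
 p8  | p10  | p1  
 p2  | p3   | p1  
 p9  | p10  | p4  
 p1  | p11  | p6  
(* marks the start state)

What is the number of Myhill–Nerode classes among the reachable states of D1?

4

Start with accepting vs non-accepting: {p2,p6,p7,p10,p11} | {p1,p3,p4,p5,p8,p9}.
Split {p2,p6,p7,p10,p11} by δ(·,R) → {p2,p6,p7,p11} and {p10}.
On input L, block {p1,p3,p4,p5,p8,p9} splits into {p3,p5,p8,p9} and {p1,p4}.
Stable partition: {p2,p6,p7,p11} | {p3,p5,p8,p9} | {p10} | {p1,p4} — 4 equivalence classes.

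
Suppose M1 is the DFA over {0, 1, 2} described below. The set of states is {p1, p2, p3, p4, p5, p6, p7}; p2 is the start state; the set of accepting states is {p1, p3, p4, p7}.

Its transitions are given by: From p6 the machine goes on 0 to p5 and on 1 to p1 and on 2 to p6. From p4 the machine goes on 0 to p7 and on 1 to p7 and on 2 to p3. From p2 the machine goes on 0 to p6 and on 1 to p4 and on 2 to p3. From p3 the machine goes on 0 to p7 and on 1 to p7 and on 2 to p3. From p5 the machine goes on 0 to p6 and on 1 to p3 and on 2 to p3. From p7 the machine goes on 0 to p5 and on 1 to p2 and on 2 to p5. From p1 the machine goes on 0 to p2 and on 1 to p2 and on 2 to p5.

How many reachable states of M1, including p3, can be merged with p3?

2

All states are reachable from the start state.
Initial partition by acceptance: {p1,p3,p4,p7} | {p2,p5,p6}.
On input 0, block {p1,p3,p4,p7} splits into {p1,p7} and {p3,p4}.
Split {p2,p5,p6} by δ(·,1) → {p2,p5} and {p6}.
No further refinement is possible. Final partition (4 blocks): {p1,p7} | {p2,p5} | {p3,p4} | {p6}.
State p3 belongs to the block {p3,p4}, which has 2 states.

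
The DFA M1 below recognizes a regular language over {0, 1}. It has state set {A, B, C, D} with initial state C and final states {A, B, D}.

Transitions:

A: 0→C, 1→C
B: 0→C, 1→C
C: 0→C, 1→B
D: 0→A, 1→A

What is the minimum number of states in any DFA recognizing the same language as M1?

2

States {A,D} cannot be reached from the start state, so discard them.
Start with accepting vs non-accepting: {B} | {C}.
The partition is now stable with 2 blocks: {B} | {C}.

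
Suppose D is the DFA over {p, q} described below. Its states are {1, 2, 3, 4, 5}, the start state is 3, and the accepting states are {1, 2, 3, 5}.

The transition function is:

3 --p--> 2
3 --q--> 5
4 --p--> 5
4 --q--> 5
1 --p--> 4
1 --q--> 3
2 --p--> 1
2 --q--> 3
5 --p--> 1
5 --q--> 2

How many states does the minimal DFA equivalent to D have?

All states are reachable from the start state.
P0 = {1,2,3,5} | {4}.
Refine {1,2,3,5} on symbol p: members go to different blocks, giving {2,3,5} and {1}.
Refine {2,3,5} on symbol p: members go to different blocks, giving {2,5} and {3}.
On input q, block {2,5} splits into {2} and {5}.
The partition is now stable with 5 blocks: {2} | {4} | {1} | {3} | {5}.

5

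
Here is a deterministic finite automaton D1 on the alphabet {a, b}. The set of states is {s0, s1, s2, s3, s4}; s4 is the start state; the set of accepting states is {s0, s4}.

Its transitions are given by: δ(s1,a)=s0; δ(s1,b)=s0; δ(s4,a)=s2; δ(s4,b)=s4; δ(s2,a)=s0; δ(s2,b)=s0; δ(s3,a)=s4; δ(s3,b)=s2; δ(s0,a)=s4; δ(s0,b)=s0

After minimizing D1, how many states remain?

First remove the unreachable states {s1,s3}; 3 states remain.
Initial partition by acceptance: {s0,s4} | {s2}.
On input a, block {s0,s4} splits into {s0} and {s4}.
Stable partition: {s0} | {s2} | {s4} — 3 equivalence classes.

3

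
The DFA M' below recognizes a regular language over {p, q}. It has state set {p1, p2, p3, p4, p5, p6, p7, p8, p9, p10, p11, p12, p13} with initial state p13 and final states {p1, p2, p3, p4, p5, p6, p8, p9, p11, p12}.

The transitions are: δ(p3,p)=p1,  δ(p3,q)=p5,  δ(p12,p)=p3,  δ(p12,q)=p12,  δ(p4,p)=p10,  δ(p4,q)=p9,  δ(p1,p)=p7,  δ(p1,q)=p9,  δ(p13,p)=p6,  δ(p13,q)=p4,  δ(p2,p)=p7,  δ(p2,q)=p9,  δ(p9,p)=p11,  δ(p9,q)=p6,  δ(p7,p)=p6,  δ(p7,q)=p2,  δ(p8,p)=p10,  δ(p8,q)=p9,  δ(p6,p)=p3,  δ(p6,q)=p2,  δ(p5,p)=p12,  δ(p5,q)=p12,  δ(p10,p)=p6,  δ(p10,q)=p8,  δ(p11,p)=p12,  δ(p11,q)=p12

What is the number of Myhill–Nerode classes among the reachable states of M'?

Start with accepting vs non-accepting: {p1,p2,p3,p4,p5,p6,p8,p9,p11,p12} | {p7,p10,p13}.
Refine {p1,p2,p3,p4,p5,p6,p8,p9,p11,p12} on symbol p: members go to different blocks, giving {p3,p5,p6,p9,p11,p12} and {p1,p2,p4,p8}.
On input p, block {p3,p5,p6,p9,p11,p12} splits into {p5,p6,p9,p11,p12} and {p3}.
On input p, block {p5,p6,p9,p11,p12} splits into {p5,p9,p11} and {p6,p12}.
Split {p5,p9,p11} by δ(·,p) → {p5,p11} and {p9}.
Split {p6,p12} by δ(·,q) → {p6} and {p12}.
Stable partition: {p5,p11} | {p7,p10,p13} | {p1,p2,p4,p8} | {p3} | {p6} | {p9} | {p12} — 7 equivalence classes.

7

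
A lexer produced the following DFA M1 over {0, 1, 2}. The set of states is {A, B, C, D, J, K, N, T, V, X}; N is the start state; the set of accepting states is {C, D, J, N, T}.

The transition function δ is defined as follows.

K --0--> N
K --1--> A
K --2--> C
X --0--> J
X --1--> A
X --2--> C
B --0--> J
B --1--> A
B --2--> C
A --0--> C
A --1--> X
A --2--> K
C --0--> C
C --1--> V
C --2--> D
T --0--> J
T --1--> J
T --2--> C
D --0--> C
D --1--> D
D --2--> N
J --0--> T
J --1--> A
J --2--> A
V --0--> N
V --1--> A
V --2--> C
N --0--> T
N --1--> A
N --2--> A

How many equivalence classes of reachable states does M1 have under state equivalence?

States {B} cannot be reached from the start state, so discard them.
Start with accepting vs non-accepting: {C,D,J,N,T} | {A,K,V,X}.
Refine {C,D,J,N,T} on symbol 1: members go to different blocks, giving {C,J,N} and {D,T}.
Refine {C,J,N} on symbol 0: members go to different blocks, giving {J,N} and {C}.
Split {A,K,V,X} by δ(·,0) → {K,V,X} and {A}.
Split {D,T} by δ(·,0) → {D} and {T}.
The partition is now stable with 6 blocks: {J,N} | {K,V,X} | {D} | {C} | {A} | {T}.

6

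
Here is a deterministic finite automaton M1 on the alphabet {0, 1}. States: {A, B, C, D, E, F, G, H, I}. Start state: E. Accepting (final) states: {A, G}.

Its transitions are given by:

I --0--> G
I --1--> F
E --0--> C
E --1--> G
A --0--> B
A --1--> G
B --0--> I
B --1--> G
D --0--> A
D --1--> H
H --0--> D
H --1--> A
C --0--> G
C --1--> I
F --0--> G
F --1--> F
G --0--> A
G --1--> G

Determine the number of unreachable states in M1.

No path from E leads to D, H; the other 7 states are all reachable.

2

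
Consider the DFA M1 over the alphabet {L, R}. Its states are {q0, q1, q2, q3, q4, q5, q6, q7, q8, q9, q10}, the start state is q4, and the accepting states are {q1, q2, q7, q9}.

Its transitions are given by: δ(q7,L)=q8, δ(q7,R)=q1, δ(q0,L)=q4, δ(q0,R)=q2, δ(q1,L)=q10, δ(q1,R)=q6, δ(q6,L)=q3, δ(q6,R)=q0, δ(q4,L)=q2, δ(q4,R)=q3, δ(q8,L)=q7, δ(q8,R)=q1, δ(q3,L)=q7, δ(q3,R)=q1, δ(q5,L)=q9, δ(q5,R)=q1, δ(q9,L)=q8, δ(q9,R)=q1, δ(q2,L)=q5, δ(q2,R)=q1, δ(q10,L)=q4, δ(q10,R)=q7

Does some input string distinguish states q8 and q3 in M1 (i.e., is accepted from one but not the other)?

Every state is reachable, so we keep all 11.
P0 = {q1,q2,q7,q9} | {q0,q3,q4,q5,q6,q8,q10}.
On input R, block {q1,q2,q7,q9} splits into {q2,q7,q9} and {q1}.
Refine {q0,q3,q4,q5,q6,q8,q10} on symbol L: members go to different blocks, giving {q3,q4,q5,q8} and {q0,q6,q10}.
Refine {q3,q4,q5,q8} on symbol R: members go to different blocks, giving {q3,q5,q8} and {q4}.
Split {q0,q6,q10} by δ(·,L) → {q0,q10} and {q6}.
The partition is now stable with 6 blocks: {q2,q7,q9} | {q3,q5,q8} | {q1} | {q0,q10} | {q4} | {q6}.
q8 and q3 lie in the same block of the stable partition, so they are equivalent — no string distinguishes them.

No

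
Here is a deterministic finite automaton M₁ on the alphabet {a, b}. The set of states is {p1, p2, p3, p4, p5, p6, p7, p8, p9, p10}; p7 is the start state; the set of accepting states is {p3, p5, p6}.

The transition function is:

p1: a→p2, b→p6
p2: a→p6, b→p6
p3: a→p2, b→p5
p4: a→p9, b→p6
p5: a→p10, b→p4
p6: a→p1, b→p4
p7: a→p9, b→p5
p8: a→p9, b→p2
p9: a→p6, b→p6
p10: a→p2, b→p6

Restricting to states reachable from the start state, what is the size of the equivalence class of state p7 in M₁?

Reachable states from the start: {p1,p2,p4,p5,p6,p7,p9,p10}. Unreachable: {p3,p8} — drop them.
P0 = {p5,p6} | {p1,p2,p4,p7,p9,p10}.
Split {p1,p2,p4,p7,p9,p10} by δ(·,a) → {p1,p4,p7,p10} and {p2,p9}.
The partition is now stable with 3 blocks: {p5,p6} | {p1,p4,p7,p10} | {p2,p9}.
The equivalence class containing p7 is {p1,p4,p7,p10}, of size 4.

4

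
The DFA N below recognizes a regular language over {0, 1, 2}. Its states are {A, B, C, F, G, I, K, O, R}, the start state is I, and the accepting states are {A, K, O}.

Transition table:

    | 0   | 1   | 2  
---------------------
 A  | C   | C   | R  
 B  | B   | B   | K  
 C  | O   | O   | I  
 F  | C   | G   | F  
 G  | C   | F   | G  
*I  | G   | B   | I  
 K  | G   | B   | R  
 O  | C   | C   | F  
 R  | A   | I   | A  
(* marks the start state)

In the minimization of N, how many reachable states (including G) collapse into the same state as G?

2

P0 = {A,K,O} | {B,C,F,G,I,R}.
On input 0, block {B,C,F,G,I,R} splits into {B,F,G,I} and {C,R}.
Refine {A,K,O} on symbol 0: members go to different blocks, giving {A,O} and {K}.
On input 2, block {A,O} splits into {O} and {A}.
Refine {B,F,G,I} on symbol 0: members go to different blocks, giving {B,I} and {F,G}.
On input 0, block {B,I} splits into {B} and {I}.
Refine {C,R} on symbol 0: members go to different blocks, giving {R} and {C}.
Stable partition: {O} | {B} | {R} | {K} | {A} | {F,G} | {I} | {C} — 8 equivalence classes.
The equivalence class containing G is {F,G}, of size 2.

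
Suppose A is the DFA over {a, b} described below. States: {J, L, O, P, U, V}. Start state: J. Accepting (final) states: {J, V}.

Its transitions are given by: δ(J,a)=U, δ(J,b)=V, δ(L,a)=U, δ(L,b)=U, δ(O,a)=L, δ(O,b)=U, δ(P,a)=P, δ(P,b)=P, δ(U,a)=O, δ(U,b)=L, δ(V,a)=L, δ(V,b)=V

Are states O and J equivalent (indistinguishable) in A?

States {P} cannot be reached from the start state, so discard them.
Initial partition by acceptance: {J,V} | {L,O,U}.
No further refinement is possible. Final partition (2 blocks): {J,V} | {L,O,U}.
O and J end up in different blocks, so they are distinguishable. For instance, the string 'ε' is accepted from only J.

No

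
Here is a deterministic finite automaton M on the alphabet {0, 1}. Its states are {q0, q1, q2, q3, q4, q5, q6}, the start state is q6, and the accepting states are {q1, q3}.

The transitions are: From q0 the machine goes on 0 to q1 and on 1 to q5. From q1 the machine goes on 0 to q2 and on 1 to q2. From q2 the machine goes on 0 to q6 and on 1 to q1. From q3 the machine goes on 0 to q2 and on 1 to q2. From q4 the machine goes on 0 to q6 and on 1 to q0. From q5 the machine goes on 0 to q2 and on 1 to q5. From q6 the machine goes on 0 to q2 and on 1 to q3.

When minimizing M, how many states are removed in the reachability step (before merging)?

3

No path from q6 leads to q0, q4, q5; the other 4 states are all reachable.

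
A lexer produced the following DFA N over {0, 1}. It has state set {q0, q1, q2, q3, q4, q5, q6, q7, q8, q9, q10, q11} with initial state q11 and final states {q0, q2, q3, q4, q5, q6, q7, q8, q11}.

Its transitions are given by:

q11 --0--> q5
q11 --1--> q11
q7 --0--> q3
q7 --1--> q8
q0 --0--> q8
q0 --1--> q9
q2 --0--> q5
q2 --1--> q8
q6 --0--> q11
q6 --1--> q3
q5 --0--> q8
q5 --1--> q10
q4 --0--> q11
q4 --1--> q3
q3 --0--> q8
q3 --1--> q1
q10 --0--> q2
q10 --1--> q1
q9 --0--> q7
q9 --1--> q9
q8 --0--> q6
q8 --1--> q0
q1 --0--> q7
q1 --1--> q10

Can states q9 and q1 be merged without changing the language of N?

Yes

Reachable states from the start: {q0,q1,q2,q3,q5,q6,q7,q8,q9,q10,q11}. Unreachable: {q4} — drop them.
Initial partition by acceptance: {q0,q2,q3,q5,q6,q7,q8,q11} | {q1,q9,q10}.
Split {q0,q2,q3,q5,q6,q7,q8,q11} by δ(·,1) → {q2,q6,q7,q8,q11} and {q0,q3,q5}.
On input 0, block {q2,q6,q7,q8,q11} splits into {q2,q7,q11} and {q6,q8}.
Split {q2,q7,q11} by δ(·,1) → {q2,q7} and {q11}.
Refine {q6,q8} on symbol 0: members go to different blocks, giving {q6} and {q8}.
No further refinement is possible. Final partition (6 blocks): {q2,q7} | {q1,q9,q10} | {q0,q3,q5} | {q6} | {q11} | {q8}.
q9 and q1 lie in the same block of the stable partition, so they are equivalent — no string distinguishes them.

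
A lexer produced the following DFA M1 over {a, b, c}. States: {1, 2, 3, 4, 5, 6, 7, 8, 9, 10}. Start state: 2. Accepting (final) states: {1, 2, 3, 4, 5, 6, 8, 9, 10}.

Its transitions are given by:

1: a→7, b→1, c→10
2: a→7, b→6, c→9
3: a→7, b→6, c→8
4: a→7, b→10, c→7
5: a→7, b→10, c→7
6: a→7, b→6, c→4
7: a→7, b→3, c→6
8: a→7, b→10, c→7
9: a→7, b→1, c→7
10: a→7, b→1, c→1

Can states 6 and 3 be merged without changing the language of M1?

States {5} cannot be reached from the start state, so discard them.
Start with accepting vs non-accepting: {1,2,3,4,6,8,9,10} | {7}.
Refine {1,2,3,4,6,8,9,10} on symbol c: members go to different blocks, giving {1,2,3,6,10} and {4,8,9}.
Refine {1,2,3,6,10} on symbol c: members go to different blocks, giving {2,3,6} and {1,10}.
The partition is now stable with 4 blocks: {2,3,6} | {7} | {4,8,9} | {1,10}.
6 and 3 lie in the same block of the stable partition, so they are equivalent — no string distinguishes them.

Yes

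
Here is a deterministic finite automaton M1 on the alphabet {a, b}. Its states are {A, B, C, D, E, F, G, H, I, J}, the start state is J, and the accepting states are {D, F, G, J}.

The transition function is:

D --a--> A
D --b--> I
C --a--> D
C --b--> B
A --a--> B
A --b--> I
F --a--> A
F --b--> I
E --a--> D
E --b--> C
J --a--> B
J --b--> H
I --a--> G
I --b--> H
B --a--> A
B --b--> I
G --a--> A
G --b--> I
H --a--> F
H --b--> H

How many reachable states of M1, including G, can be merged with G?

States {C,D,E} cannot be reached from the start state, so discard them.
P0 = {F,G,J} | {A,B,H,I}.
On input a, block {A,B,H,I} splits into {A,B} and {H,I}.
Stable partition: {F,G,J} | {A,B} | {H,I} — 3 equivalence classes.
The equivalence class containing G is {F,G,J}, of size 3.

3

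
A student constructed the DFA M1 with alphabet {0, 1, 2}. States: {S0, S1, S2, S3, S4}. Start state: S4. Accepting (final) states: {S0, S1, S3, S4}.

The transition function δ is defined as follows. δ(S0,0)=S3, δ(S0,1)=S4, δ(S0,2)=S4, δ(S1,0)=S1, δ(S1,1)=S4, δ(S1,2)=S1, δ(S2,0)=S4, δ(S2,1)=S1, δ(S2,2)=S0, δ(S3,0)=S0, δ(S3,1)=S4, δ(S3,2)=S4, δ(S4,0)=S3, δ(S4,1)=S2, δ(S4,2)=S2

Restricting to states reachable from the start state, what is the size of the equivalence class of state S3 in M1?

All states are reachable from the start state.
Initial partition by acceptance: {S0,S1,S3,S4} | {S2}.
Refine {S0,S1,S3,S4} on symbol 1: members go to different blocks, giving {S0,S1,S3} and {S4}.
On input 2, block {S0,S1,S3} splits into {S0,S3} and {S1}.
The partition is now stable with 4 blocks: {S0,S3} | {S2} | {S4} | {S1}.
The equivalence class containing S3 is {S0,S3}, of size 2.

2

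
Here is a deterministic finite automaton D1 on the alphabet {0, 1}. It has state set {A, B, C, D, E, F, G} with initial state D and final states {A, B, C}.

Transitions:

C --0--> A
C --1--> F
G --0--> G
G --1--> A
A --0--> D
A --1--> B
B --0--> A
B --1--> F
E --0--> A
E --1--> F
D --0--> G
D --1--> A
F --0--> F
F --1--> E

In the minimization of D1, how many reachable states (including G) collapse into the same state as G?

Reachable states from the start: {A,B,D,E,F,G}. Unreachable: {C} — drop them.
Start with accepting vs non-accepting: {A,B} | {D,E,F,G}.
On input 0, block {A,B} splits into {A} and {B}.
Refine {D,E,F,G} on symbol 0: members go to different blocks, giving {D,F,G} and {E}.
Refine {D,F,G} on symbol 1: members go to different blocks, giving {D,G} and {F}.
The partition is now stable with 5 blocks: {A} | {D,G} | {B} | {E} | {F}.
The equivalence class containing G is {D,G}, of size 2.

2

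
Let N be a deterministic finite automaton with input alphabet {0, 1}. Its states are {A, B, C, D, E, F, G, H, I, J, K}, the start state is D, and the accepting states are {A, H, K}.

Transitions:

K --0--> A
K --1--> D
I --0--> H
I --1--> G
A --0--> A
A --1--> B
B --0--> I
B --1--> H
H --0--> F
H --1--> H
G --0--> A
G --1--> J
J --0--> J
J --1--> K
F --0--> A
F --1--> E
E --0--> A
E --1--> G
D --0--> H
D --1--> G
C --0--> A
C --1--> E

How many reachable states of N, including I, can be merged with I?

2

First remove the unreachable states {C}; 10 states remain.
Start with accepting vs non-accepting: {A,H,K} | {B,D,E,F,G,I,J}.
On input 0, block {A,H,K} splits into {A,K} and {H}.
Refine {B,D,E,F,G,I,J} on symbol 0: members go to different blocks, giving {E,F,G} and {B,J} and {D,I}.
Refine {A,K} on symbol 1: members go to different blocks, giving {A} and {K}.
On input 1, block {E,F,G} splits into {E,F} and {G}.
On input 1, block {E,F} splits into {E} and {F}.
Split {B,J} by δ(·,0) → {B} and {J}.
The partition is now stable with 9 blocks: {A} | {E} | {H} | {B} | {D,I} | {K} | {G} | {F} | {J}.
State I belongs to the block {D,I}, which has 2 states.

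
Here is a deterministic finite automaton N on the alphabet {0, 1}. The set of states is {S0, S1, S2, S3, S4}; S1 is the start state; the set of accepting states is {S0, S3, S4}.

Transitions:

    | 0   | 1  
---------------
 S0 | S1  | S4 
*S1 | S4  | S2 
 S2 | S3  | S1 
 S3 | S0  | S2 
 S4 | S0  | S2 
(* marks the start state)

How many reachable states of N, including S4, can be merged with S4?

2

Every state is reachable, so we keep all 5.
Start with accepting vs non-accepting: {S0,S3,S4} | {S1,S2}.
On input 0, block {S0,S3,S4} splits into {S3,S4} and {S0}.
Stable partition: {S3,S4} | {S1,S2} | {S0} — 3 equivalence classes.
State S4 belongs to the block {S3,S4}, which has 2 states.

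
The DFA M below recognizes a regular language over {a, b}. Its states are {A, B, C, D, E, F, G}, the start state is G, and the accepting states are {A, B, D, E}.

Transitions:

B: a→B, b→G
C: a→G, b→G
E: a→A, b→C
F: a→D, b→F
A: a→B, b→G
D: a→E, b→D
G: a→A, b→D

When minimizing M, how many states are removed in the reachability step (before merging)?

BFS from G reaches {A, B, C, D, E, G}; the 1 state(s) F are never visited.

1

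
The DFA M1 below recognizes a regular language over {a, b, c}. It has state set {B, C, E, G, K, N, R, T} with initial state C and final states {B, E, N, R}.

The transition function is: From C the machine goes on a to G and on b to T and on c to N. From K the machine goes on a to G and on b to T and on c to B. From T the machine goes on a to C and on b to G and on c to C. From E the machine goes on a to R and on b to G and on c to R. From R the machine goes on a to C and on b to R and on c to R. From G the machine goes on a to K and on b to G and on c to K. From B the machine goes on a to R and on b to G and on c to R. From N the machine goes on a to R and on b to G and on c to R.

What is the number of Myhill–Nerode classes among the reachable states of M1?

4

States {E} cannot be reached from the start state, so discard them.
Initial partition by acceptance: {B,N,R} | {C,G,K,T}.
Split {B,N,R} by δ(·,a) → {B,N} and {R}.
On input c, block {C,G,K,T} splits into {C,K} and {G,T}.
No further refinement is possible. Final partition (4 blocks): {B,N} | {C,K} | {R} | {G,T}.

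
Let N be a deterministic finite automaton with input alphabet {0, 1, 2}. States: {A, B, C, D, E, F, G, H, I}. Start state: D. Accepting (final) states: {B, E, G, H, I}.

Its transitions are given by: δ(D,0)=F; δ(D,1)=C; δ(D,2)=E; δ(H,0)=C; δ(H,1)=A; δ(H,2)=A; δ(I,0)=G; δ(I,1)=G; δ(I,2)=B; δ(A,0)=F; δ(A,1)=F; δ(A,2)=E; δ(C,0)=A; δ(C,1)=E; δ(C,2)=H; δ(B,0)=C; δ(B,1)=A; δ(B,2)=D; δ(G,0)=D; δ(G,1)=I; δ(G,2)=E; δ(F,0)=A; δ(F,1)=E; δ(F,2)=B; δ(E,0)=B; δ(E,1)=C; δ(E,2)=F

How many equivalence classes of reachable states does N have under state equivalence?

Reachable states from the start: {A,B,C,D,E,F,H}. Unreachable: {G,I} — drop them.
Start with accepting vs non-accepting: {B,E,H} | {A,C,D,F}.
On input 0, block {B,E,H} splits into {B,H} and {E}.
Refine {A,C,D,F} on symbol 1: members go to different blocks, giving {A,D} and {C,F}.
Stable partition: {B,H} | {A,D} | {E} | {C,F} — 4 equivalence classes.

4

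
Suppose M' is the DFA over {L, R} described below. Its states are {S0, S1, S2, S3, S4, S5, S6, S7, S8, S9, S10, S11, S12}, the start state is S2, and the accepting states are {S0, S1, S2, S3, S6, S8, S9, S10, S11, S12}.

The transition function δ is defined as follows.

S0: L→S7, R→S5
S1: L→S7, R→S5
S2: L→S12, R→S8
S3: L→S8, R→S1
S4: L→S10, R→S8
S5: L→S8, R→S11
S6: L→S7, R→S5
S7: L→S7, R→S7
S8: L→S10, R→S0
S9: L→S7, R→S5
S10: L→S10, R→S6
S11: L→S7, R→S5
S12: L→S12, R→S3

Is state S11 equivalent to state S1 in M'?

Yes

States {S4,S9} cannot be reached from the start state, so discard them.
Start with accepting vs non-accepting: {S0,S1,S2,S3,S6,S8,S10,S11,S12} | {S5,S7}.
Split {S0,S1,S2,S3,S6,S8,S10,S11,S12} by δ(·,L) → {S2,S3,S8,S10,S12} and {S0,S1,S6,S11}.
On input R, block {S2,S3,S8,S10,S12} splits into {S3,S8,S10} and {S2,S12}.
Refine {S5,S7} on symbol L: members go to different blocks, giving {S5} and {S7}.
No further refinement is possible. Final partition (5 blocks): {S3,S8,S10} | {S5} | {S0,S1,S6,S11} | {S2,S12} | {S7}.
S11 and S1 lie in the same block of the stable partition, so they are equivalent — no string distinguishes them.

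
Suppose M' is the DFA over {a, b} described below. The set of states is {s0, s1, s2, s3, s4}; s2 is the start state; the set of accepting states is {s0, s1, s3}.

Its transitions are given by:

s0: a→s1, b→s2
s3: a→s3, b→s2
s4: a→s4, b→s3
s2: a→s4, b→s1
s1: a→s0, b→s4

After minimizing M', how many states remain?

2

Every state is reachable, so we keep all 5.
P0 = {s0,s1,s3} | {s2,s4}.
No further refinement is possible. Final partition (2 blocks): {s0,s1,s3} | {s2,s4}.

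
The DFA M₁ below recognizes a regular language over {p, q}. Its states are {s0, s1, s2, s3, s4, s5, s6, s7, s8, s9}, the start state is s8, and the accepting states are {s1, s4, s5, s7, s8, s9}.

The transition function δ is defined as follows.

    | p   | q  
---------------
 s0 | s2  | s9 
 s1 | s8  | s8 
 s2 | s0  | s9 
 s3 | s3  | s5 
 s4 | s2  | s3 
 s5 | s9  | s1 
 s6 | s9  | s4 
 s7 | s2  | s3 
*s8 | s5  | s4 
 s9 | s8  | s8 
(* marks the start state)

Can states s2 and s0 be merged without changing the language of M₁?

Yes

Reachable states from the start: {s0,s1,s2,s3,s4,s5,s8,s9}. Unreachable: {s6,s7} — drop them.
P0 = {s1,s4,s5,s8,s9} | {s0,s2,s3}.
Split {s1,s4,s5,s8,s9} by δ(·,p) → {s1,s5,s8,s9} and {s4}.
On input q, block {s1,s5,s8,s9} splits into {s1,s5,s9} and {s8}.
On input p, block {s1,s5,s9} splits into {s1,s9} and {s5}.
Split {s0,s2,s3} by δ(·,q) → {s0,s2} and {s3}.
Stable partition: {s1,s9} | {s0,s2} | {s4} | {s8} | {s5} | {s3} — 6 equivalence classes.
s2 and s0 lie in the same block of the stable partition, so they are equivalent — no string distinguishes them.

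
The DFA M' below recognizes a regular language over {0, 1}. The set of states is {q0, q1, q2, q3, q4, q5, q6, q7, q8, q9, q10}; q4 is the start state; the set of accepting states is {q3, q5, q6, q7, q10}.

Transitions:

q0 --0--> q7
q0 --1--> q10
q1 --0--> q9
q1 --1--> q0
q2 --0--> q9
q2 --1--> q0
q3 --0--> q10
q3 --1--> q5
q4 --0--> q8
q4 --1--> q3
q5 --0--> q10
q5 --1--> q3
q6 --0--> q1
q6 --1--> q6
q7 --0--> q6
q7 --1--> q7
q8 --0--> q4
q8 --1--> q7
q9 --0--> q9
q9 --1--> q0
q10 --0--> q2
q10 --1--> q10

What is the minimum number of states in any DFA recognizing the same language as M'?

All states are reachable from the start state.
Initial partition by acceptance: {q3,q5,q6,q7,q10} | {q0,q1,q2,q4,q8,q9}.
Refine {q3,q5,q6,q7,q10} on symbol 0: members go to different blocks, giving {q3,q5,q7} and {q6,q10}.
Split {q0,q1,q2,q4,q8,q9} by δ(·,0) → {q1,q2,q4,q8,q9} and {q0}.
Refine {q1,q2,q4,q8,q9} on symbol 1: members go to different blocks, giving {q1,q2,q9} and {q4,q8}.
The partition is now stable with 5 blocks: {q3,q5,q7} | {q1,q2,q9} | {q6,q10} | {q0} | {q4,q8}.

5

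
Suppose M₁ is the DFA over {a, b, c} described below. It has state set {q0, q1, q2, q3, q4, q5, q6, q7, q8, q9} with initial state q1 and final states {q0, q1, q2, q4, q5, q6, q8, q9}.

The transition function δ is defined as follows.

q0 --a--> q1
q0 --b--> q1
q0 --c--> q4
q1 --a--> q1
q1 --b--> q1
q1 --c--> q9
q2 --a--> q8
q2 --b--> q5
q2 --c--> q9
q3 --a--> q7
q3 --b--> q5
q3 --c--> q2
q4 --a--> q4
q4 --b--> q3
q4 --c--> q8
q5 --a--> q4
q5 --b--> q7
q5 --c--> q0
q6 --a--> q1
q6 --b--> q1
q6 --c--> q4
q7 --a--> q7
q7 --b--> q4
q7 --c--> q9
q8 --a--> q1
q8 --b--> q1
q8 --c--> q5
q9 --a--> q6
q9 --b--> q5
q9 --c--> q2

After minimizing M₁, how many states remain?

5

Initial partition by acceptance: {q0,q1,q2,q4,q5,q6,q8,q9} | {q3,q7}.
Refine {q0,q1,q2,q4,q5,q6,q8,q9} on symbol b: members go to different blocks, giving {q0,q1,q2,q6,q8,q9} and {q4,q5}.
On input b, block {q0,q1,q2,q6,q8,q9} splits into {q0,q1,q6,q8} and {q2,q9}.
Refine {q0,q1,q6,q8} on symbol c: members go to different blocks, giving {q0,q6,q8} and {q1}.
No further refinement is possible. Final partition (5 blocks): {q0,q6,q8} | {q3,q7} | {q4,q5} | {q2,q9} | {q1}.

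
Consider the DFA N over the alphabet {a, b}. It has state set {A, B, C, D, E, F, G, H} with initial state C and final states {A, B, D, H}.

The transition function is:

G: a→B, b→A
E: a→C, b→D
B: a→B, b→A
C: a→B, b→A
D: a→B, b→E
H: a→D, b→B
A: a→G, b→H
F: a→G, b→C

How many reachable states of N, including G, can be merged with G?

Reachable states from the start: {A,B,C,D,E,G,H}. Unreachable: {F} — drop them.
Start with accepting vs non-accepting: {A,B,D,H} | {C,E,G}.
Split {A,B,D,H} by δ(·,a) → {B,D,H} and {A}.
Split {B,D,H} by δ(·,b) → {B} and {D} and {H}.
Refine {C,E,G} on symbol a: members go to different blocks, giving {C,G} and {E}.
The partition is now stable with 6 blocks: {B} | {C,G} | {A} | {D} | {H} | {E}.
State G belongs to the block {C,G}, which has 2 states.

2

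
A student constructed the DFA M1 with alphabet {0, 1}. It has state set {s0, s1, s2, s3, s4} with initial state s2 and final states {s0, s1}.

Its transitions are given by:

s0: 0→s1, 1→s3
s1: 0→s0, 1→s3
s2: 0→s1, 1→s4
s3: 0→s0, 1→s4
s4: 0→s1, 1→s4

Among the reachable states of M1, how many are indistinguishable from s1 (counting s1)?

2

All states are reachable from the start state.
Initial partition by acceptance: {s0,s1} | {s2,s3,s4}.
The partition is now stable with 2 blocks: {s0,s1} | {s2,s3,s4}.
State s1 belongs to the block {s0,s1}, which has 2 states.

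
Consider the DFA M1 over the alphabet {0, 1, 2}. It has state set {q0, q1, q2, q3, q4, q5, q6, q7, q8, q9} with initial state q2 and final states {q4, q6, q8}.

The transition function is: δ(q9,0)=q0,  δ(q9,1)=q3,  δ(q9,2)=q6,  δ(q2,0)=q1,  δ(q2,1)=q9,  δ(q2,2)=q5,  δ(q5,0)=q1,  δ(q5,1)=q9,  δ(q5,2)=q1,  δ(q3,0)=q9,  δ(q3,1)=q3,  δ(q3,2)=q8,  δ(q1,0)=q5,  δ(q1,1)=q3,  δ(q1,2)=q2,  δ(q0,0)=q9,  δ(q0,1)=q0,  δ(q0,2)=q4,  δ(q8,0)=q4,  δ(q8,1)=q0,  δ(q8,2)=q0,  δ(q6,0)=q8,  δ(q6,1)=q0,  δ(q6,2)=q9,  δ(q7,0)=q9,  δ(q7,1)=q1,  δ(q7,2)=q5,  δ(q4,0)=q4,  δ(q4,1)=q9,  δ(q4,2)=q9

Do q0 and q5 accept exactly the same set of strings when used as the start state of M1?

No

First remove the unreachable states {q7}; 9 states remain.
Start with accepting vs non-accepting: {q4,q6,q8} | {q0,q1,q2,q3,q5,q9}.
Split {q0,q1,q2,q3,q5,q9} by δ(·,2) → {q0,q3,q9} and {q1,q2,q5}.
No further refinement is possible. Final partition (3 blocks): {q4,q6,q8} | {q0,q3,q9} | {q1,q2,q5}.
q0 and q5 end up in different blocks, so they are distinguishable. For instance, the string '2' is accepted from only q0.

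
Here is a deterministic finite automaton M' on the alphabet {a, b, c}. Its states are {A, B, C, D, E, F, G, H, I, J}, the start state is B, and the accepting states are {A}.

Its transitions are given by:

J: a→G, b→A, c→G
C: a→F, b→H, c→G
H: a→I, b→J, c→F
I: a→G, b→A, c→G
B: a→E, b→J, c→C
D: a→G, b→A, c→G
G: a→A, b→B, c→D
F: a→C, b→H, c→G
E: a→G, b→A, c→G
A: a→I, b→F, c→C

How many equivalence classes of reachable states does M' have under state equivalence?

All states are reachable from the start state.
Initial partition by acceptance: {A} | {B,C,D,E,F,G,H,I,J}.
Refine {B,C,D,E,F,G,H,I,J} on symbol a: members go to different blocks, giving {B,C,D,E,F,H,I,J} and {G}.
On input a, block {B,C,D,E,F,H,I,J} splits into {B,C,F,H} and {D,E,I,J}.
Refine {B,C,F,H} on symbol a: members go to different blocks, giving {B,H} and {C,F}.
Stable partition: {A} | {B,H} | {G} | {D,E,I,J} | {C,F} — 5 equivalence classes.

5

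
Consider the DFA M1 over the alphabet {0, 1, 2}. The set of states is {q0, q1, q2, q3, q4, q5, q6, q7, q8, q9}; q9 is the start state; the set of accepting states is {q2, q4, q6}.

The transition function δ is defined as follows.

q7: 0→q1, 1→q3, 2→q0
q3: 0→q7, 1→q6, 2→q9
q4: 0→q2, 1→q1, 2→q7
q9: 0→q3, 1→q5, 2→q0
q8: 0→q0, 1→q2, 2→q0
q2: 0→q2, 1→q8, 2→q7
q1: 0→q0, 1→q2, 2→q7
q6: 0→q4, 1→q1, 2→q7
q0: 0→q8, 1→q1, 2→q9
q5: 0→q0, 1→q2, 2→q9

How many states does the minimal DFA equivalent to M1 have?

3

Every state is reachable, so we keep all 10.
Start with accepting vs non-accepting: {q2,q4,q6} | {q0,q1,q3,q5,q7,q8,q9}.
On input 1, block {q0,q1,q3,q5,q7,q8,q9} splits into {q1,q3,q5,q8} and {q0,q7,q9}.
The partition is now stable with 3 blocks: {q2,q4,q6} | {q1,q3,q5,q8} | {q0,q7,q9}.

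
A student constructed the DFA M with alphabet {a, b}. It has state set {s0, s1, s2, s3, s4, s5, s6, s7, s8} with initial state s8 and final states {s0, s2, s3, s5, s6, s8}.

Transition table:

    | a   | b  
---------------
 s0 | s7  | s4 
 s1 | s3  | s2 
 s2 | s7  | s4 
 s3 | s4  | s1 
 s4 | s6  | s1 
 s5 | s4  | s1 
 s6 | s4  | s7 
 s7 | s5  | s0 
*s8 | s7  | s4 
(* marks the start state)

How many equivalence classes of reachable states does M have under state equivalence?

4

Initial partition by acceptance: {s0,s2,s3,s5,s6,s8} | {s1,s4,s7}.
Split {s1,s4,s7} by δ(·,b) → {s1,s7} and {s4}.
On input a, block {s0,s2,s3,s5,s6,s8} splits into {s0,s2,s8} and {s3,s5,s6}.
No further refinement is possible. Final partition (4 blocks): {s0,s2,s8} | {s1,s7} | {s4} | {s3,s5,s6}.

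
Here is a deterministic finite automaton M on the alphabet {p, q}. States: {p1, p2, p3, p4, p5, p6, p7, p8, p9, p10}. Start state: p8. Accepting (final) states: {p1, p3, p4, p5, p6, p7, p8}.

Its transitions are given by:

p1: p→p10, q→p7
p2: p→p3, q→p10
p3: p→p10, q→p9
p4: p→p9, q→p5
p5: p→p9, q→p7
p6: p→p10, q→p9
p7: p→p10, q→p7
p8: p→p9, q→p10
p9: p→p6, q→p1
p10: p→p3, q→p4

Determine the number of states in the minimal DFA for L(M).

First remove the unreachable states {p2}; 9 states remain.
P0 = {p1,p3,p4,p5,p6,p7,p8} | {p9,p10}.
Split {p1,p3,p4,p5,p6,p7,p8} by δ(·,q) → {p1,p4,p5,p7} and {p3,p6,p8}.
Stable partition: {p1,p4,p5,p7} | {p9,p10} | {p3,p6,p8} — 3 equivalence classes.

3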